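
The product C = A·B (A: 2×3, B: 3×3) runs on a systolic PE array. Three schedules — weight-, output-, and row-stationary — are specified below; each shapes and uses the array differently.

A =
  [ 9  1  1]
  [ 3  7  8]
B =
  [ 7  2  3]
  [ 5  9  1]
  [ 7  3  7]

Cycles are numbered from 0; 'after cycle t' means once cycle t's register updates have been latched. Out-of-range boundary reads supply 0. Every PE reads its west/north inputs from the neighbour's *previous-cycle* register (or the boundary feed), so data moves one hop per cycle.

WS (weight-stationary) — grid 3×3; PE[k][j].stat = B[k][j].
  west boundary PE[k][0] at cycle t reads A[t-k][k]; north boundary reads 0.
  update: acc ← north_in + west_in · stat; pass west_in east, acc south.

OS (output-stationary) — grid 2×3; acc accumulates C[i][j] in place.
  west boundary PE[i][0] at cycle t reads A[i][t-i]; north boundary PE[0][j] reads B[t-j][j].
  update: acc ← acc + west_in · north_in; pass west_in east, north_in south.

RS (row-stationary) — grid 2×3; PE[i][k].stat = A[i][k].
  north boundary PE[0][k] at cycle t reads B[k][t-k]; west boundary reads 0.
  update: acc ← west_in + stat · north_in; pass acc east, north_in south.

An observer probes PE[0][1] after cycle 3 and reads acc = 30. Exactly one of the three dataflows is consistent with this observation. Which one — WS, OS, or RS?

dataflow = OS

WS [3×3] PE[0][1] across cycles:
  t=0 PE[0][1]: acc=0 h=0 v=0
  t=1 PE[0][1]: acc=18 h=9 v=18
  t=2 PE[0][1]: acc=6 h=3 v=6
  t=3 PE[0][1]: acc=0 h=0 v=0
OS [2×3] PE[0][1] across cycles:
  t=0 PE[0][1]: acc=0 h=0 v=0
  t=1 PE[0][1]: acc=18 h=9 v=2
  t=2 PE[0][1]: acc=27 h=1 v=9
  t=3 PE[0][1]: acc=30 h=1 v=3
RS [2×3] PE[0][1] across cycles:
  t=0 PE[0][1]: acc=0 h=0 v=0
  t=1 PE[0][1]: acc=68 h=68 v=5
  t=2 PE[0][1]: acc=27 h=27 v=9
  t=3 PE[0][1]: acc=28 h=28 v=1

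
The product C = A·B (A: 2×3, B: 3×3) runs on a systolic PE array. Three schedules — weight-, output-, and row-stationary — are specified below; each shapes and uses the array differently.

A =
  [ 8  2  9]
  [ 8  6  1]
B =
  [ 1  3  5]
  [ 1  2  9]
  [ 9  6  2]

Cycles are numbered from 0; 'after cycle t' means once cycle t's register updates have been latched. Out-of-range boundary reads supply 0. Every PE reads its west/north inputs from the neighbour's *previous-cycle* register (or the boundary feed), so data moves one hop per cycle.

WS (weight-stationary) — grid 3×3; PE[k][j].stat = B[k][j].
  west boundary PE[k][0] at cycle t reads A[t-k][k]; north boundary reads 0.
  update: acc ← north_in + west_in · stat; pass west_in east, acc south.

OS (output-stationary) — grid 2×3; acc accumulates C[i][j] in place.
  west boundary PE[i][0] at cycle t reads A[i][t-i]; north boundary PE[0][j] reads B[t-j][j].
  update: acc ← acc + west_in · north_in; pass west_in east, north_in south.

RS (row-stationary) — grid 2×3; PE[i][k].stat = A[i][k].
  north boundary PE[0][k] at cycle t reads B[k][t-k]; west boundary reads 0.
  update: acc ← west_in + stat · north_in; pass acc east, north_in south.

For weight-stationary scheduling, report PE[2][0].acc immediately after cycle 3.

WS (3×3). Following PE[2][0] plus its west/north inputs:
  t=0 PE[1][0]: acc=0 h=0 v=0
  t=0 PE[2][0]: acc=0 h=0 v=0
  t=1 PE[1][0]: acc=10 h=2 v=10
  t=1 PE[2][0]: acc=0 h=0 v=0
  t=2 PE[1][0]: acc=14 h=6 v=14
  t=2 PE[2][0]: acc=91 h=9 v=91
  t=3 PE[1][0]: acc=0 h=0 v=0
  t=3 PE[2][0]: acc=23 h=1 v=23

PE[2][0].acc = 23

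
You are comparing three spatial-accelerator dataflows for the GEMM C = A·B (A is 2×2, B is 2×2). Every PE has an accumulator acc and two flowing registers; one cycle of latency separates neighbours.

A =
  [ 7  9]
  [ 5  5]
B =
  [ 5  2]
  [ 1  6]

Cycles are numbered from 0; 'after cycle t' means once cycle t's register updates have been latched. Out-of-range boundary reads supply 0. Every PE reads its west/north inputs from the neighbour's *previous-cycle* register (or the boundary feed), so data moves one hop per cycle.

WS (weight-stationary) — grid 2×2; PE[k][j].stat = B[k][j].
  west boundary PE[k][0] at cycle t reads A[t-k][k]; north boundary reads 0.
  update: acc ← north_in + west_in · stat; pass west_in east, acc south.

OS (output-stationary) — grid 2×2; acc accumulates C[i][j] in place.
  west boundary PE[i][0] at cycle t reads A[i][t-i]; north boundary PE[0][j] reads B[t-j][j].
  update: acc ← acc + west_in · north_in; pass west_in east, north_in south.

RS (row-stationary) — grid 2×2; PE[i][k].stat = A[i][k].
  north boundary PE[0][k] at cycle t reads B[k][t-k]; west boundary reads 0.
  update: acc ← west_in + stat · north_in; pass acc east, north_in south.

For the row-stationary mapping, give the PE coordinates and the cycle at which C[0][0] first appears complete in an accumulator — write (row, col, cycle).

(row, col, cycle) = (0, 1, 1)

RS — PE[0][1] is where C[0][0] collects:
  step 0 · PE0,1: acc=0; fwd→0 fwd↓0
  step 1 · PE0,1: acc=44; fwd→44 fwd↓1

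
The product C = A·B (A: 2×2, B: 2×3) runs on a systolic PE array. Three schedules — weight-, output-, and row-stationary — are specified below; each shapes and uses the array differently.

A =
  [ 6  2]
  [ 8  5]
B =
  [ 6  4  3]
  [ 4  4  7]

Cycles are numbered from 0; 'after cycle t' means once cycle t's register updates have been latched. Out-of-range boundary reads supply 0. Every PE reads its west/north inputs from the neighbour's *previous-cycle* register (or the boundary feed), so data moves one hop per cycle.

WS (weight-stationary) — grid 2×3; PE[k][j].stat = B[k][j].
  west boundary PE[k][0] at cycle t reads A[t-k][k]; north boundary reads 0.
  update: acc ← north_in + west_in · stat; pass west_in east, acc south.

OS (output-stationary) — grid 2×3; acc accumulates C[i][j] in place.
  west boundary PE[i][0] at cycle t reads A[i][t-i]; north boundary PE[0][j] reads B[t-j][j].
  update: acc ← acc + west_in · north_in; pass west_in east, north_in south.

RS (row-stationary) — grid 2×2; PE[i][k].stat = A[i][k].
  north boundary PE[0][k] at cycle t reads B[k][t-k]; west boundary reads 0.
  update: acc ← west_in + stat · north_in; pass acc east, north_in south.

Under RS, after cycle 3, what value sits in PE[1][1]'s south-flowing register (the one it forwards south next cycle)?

register = 4

Tracing RS — 2×2 array, target PE[1][1]:
  t=0 PE[0][1]: acc=0 h=0 v=0
  t=0 PE[1][0]: acc=0 h=0 v=0
  t=0 PE[1][1]: acc=0 h=0 v=0
  t=1 PE[0][1]: acc=44 h=44 v=4
  t=1 PE[1][0]: acc=48 h=48 v=6
  t=1 PE[1][1]: acc=0 h=0 v=0
  t=2 PE[0][1]: acc=32 h=32 v=4
  t=2 PE[1][0]: acc=32 h=32 v=4
  t=2 PE[1][1]: acc=68 h=68 v=4
  t=3 PE[0][1]: acc=32 h=32 v=7
  t=3 PE[1][0]: acc=24 h=24 v=3
  t=3 PE[1][1]: acc=52 h=52 v=4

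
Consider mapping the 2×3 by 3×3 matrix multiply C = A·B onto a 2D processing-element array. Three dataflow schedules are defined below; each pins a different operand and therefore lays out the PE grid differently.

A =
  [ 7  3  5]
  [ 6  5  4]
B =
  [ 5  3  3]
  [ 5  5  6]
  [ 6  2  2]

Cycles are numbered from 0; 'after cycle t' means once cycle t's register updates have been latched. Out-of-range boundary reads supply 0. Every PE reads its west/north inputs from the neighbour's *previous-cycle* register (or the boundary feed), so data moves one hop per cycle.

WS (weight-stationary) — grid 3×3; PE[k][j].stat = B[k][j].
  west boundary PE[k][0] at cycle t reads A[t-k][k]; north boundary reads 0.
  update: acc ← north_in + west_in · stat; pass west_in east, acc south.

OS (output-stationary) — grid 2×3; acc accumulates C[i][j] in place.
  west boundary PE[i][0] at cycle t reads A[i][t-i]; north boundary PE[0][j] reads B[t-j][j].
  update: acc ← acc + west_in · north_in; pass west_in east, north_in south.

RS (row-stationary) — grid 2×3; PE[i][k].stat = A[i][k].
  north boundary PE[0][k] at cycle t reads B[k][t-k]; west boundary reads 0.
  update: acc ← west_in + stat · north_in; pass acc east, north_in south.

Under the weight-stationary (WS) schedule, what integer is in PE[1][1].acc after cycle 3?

WS (3×3). Following PE[1][1] plus its west/north inputs:
  [0] (0,1) acc=0 (h:0 v:0)
  [0] (1,0) acc=0 (h:0 v:0)
  [0] (1,1) acc=0 (h:0 v:0)
  [1] (0,1) acc=21 (h:7 v:21)
  [1] (1,0) acc=50 (h:3 v:50)
  [1] (1,1) acc=0 (h:0 v:0)
  [2] (0,1) acc=18 (h:6 v:18)
  [2] (1,0) acc=55 (h:5 v:55)
  [2] (1,1) acc=36 (h:3 v:36)
  [3] (0,1) acc=0 (h:0 v:0)
  [3] (1,0) acc=0 (h:0 v:0)
  [3] (1,1) acc=43 (h:5 v:43)

PE[1][1].acc = 43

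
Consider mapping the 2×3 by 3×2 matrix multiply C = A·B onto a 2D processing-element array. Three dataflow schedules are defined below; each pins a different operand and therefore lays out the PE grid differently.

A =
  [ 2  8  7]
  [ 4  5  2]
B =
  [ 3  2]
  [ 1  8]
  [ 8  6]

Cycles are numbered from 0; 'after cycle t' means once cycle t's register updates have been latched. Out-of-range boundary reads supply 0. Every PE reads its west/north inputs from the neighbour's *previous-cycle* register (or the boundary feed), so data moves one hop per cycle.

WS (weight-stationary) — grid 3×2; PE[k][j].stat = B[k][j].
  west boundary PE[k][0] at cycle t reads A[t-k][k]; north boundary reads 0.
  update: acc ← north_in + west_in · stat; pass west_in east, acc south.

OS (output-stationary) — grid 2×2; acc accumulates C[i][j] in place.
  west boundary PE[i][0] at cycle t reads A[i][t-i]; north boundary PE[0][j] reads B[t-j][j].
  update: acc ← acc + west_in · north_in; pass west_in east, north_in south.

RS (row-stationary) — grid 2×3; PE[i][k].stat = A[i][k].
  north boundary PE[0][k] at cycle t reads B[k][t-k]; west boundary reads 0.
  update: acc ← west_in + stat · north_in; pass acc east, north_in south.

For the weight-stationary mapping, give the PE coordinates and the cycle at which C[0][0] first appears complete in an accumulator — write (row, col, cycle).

Under WS, C[0][0] lands at PE[2][0]:
  c0 r2c0: 0 / 0 / 0
  c1 r2c0: 0 / 0 / 0
  c2 r2c0: 70 / 7 / 70

(row, col, cycle) = (2, 0, 2)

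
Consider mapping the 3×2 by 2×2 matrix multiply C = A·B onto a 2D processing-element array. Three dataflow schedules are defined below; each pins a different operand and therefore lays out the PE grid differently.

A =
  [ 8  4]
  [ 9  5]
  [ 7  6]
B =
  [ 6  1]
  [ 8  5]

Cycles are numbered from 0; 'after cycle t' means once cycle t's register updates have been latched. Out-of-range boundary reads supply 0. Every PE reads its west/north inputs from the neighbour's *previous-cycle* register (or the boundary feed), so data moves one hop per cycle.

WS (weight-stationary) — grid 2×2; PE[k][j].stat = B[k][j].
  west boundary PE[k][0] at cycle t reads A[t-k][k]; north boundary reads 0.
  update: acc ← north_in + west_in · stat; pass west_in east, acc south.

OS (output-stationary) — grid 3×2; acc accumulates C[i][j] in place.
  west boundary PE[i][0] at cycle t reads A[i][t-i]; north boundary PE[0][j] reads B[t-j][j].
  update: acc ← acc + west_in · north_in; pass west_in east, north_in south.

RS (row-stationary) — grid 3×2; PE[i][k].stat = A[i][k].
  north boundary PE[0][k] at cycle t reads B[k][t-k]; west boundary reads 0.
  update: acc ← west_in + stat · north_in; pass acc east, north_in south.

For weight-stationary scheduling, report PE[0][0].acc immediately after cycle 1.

PE[0][0].acc = 54

WS 2×2: PE[0][0] cycle-by-cycle (with neighbour feeds):
  step 0 · PE0,0: acc=48; fwd→8 fwd↓48
  step 1 · PE0,0: acc=54; fwd→9 fwd↓54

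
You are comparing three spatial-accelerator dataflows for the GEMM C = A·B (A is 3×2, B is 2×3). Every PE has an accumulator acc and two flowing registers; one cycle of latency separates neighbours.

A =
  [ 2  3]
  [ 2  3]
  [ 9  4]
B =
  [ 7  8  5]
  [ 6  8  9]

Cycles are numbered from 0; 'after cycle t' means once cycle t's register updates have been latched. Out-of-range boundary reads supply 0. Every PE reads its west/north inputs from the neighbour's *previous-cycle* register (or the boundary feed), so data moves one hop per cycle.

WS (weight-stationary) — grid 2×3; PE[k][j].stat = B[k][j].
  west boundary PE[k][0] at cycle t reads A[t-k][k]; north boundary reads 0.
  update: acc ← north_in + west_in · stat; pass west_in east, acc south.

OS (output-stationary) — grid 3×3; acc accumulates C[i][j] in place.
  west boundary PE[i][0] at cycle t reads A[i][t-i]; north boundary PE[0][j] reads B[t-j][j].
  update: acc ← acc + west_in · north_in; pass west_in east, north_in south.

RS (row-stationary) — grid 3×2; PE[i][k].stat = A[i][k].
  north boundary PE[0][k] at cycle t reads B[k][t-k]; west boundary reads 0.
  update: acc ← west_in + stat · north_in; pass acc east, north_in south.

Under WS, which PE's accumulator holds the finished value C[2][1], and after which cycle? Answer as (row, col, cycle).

Under WS, C[2][1] lands at PE[1][1]:
  [0] (1,1) acc=0 (h:0 v:0)
  [1] (1,1) acc=0 (h:0 v:0)
  [2] (1,1) acc=40 (h:3 v:40)
  [3] (1,1) acc=40 (h:3 v:40)
  [4] (1,1) acc=104 (h:4 v:104)

(row, col, cycle) = (1, 1, 4)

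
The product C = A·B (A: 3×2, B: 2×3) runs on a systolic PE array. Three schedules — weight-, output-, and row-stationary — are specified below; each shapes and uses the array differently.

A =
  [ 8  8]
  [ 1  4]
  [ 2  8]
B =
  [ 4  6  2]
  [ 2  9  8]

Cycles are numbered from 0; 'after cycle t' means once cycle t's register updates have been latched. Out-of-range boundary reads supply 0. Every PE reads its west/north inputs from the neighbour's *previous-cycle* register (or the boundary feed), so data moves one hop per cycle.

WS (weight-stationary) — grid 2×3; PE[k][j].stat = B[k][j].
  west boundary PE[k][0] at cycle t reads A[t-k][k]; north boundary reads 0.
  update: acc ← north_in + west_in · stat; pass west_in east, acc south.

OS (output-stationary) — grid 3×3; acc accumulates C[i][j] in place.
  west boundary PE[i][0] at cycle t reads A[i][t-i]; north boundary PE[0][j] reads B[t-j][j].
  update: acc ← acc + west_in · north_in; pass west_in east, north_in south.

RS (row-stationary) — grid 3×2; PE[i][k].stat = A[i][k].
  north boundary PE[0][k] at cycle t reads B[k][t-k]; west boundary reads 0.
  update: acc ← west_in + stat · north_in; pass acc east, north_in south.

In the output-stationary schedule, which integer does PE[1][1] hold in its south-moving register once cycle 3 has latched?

register = 9

OS 3×3: PE[1][1] cycle-by-cycle (with neighbour feeds):
  [0] (0,1) acc=0 (h:0 v:0)
  [0] (1,0) acc=0 (h:0 v:0)
  [0] (1,1) acc=0 (h:0 v:0)
  [1] (0,1) acc=48 (h:8 v:6)
  [1] (1,0) acc=4 (h:1 v:4)
  [1] (1,1) acc=0 (h:0 v:0)
  [2] (0,1) acc=120 (h:8 v:9)
  [2] (1,0) acc=12 (h:4 v:2)
  [2] (1,1) acc=6 (h:1 v:6)
  [3] (0,1) acc=120 (h:0 v:0)
  [3] (1,0) acc=12 (h:0 v:0)
  [3] (1,1) acc=42 (h:4 v:9)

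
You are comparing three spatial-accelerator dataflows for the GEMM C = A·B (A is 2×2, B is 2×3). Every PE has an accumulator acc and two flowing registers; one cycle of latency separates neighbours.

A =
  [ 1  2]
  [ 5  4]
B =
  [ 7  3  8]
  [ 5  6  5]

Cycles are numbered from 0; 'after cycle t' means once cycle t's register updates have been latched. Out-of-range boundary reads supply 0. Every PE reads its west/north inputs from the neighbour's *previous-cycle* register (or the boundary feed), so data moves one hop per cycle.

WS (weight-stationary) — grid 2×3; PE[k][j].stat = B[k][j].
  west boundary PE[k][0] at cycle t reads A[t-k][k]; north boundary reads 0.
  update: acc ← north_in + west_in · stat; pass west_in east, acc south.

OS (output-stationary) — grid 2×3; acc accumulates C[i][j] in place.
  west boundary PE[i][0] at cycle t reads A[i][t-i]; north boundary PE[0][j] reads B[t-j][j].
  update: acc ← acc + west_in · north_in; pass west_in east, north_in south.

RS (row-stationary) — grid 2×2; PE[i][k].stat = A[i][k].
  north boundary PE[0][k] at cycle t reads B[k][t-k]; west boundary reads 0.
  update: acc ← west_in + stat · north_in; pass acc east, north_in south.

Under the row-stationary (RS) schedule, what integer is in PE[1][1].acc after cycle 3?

PE[1][1].acc = 39

RS (2×2). Following PE[1][1] plus its west/north inputs:
  [0] (0,1) acc=0 (h:0 v:0)
  [0] (1,0) acc=0 (h:0 v:0)
  [0] (1,1) acc=0 (h:0 v:0)
  [1] (0,1) acc=17 (h:17 v:5)
  [1] (1,0) acc=35 (h:35 v:7)
  [1] (1,1) acc=0 (h:0 v:0)
  [2] (0,1) acc=15 (h:15 v:6)
  [2] (1,0) acc=15 (h:15 v:3)
  [2] (1,1) acc=55 (h:55 v:5)
  [3] (0,1) acc=18 (h:18 v:5)
  [3] (1,0) acc=40 (h:40 v:8)
  [3] (1,1) acc=39 (h:39 v:6)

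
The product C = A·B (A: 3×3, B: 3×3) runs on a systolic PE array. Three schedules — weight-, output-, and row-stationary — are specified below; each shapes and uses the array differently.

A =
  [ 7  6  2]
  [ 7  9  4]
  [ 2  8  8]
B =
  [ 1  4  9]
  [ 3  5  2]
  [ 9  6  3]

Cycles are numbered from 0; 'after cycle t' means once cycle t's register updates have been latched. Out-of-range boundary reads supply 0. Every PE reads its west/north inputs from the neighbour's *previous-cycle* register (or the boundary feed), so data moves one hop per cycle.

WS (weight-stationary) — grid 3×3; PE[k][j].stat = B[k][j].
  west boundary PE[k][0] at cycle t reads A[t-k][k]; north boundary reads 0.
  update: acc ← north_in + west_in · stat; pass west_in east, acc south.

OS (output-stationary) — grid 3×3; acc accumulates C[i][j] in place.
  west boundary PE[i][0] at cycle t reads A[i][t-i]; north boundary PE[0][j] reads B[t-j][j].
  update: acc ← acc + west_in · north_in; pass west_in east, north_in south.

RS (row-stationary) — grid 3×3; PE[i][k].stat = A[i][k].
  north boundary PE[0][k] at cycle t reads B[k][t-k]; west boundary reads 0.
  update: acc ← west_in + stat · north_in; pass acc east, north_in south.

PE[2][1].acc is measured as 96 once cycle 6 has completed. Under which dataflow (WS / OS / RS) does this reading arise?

WS (3×3 grid), PE[2][1]:
  0: (2,1).acc=0  regs=<0,0>
  1: (2,1).acc=0  regs=<0,0>
  2: (2,1).acc=0  regs=<0,0>
  3: (2,1).acc=70  regs=<2,70>
  4: (2,1).acc=97  regs=<4,97>
  5: (2,1).acc=96  regs=<8,96>
  6: (2,1).acc=0  regs=<0,0>
OS (3×3 grid), PE[2][1]:
  0: (2,1).acc=0  regs=<0,0>
  1: (2,1).acc=0  regs=<0,0>
  2: (2,1).acc=0  regs=<0,0>
  3: (2,1).acc=8  regs=<2,4>
  4: (2,1).acc=48  regs=<8,5>
  5: (2,1).acc=96  regs=<8,6>
  6: (2,1).acc=96  regs=<0,0>
RS (3×3 grid), PE[2][1]:
  0: (2,1).acc=0  regs=<0,0>
  1: (2,1).acc=0  regs=<0,0>
  2: (2,1).acc=0  regs=<0,0>
  3: (2,1).acc=26  regs=<26,3>
  4: (2,1).acc=48  regs=<48,5>
  5: (2,1).acc=34  regs=<34,2>
  6: (2,1).acc=0  regs=<0,0>

dataflow = OS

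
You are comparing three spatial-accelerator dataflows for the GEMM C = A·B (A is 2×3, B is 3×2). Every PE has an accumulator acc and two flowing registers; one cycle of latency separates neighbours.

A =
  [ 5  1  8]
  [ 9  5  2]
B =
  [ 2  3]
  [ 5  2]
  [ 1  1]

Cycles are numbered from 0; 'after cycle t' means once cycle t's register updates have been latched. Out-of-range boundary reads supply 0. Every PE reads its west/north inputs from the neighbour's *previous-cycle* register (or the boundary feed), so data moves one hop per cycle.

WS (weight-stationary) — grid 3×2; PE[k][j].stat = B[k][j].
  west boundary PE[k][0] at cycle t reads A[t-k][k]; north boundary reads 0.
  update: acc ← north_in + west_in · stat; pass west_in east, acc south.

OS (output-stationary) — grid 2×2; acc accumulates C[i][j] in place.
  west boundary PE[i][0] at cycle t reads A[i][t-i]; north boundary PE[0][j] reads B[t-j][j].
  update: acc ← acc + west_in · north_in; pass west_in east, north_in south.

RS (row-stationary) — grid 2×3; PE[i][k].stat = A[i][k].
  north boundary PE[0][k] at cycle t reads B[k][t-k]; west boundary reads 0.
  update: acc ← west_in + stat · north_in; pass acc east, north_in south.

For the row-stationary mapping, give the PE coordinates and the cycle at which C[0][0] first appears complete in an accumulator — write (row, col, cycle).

(row, col, cycle) = (0, 2, 2)

RS — PE[0][2] is where C[0][0] collects:
  @0  [0,2]  acc 0  |  →0  ↓0
  @1  [0,2]  acc 0  |  →0  ↓0
  @2  [0,2]  acc 23  |  →23  ↓1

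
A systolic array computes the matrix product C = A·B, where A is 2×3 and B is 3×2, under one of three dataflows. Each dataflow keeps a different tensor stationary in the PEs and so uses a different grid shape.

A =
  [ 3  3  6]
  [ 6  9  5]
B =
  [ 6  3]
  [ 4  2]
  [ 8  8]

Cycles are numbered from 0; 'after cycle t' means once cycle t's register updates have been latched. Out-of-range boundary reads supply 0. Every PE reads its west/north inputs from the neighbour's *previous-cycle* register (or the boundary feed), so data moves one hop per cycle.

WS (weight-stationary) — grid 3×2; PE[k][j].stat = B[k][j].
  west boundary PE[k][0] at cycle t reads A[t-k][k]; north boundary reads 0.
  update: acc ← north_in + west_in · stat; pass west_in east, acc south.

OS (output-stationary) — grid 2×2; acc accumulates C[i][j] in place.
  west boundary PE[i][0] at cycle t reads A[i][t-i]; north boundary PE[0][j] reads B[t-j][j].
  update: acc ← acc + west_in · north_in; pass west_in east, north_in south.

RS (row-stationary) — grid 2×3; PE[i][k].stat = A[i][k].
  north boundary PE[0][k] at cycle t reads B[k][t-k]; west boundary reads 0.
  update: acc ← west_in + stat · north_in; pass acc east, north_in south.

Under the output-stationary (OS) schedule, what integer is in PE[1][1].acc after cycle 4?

PE[1][1].acc = 76

OS (2×2). Following PE[1][1] plus its west/north inputs:
  after 0 — PE[0][1] acc=0, pass-E 0, pass-S 0
  after 0 — PE[1][0] acc=0, pass-E 0, pass-S 0
  after 0 — PE[1][1] acc=0, pass-E 0, pass-S 0
  after 1 — PE[0][1] acc=9, pass-E 3, pass-S 3
  after 1 — PE[1][0] acc=36, pass-E 6, pass-S 6
  after 1 — PE[1][1] acc=0, pass-E 0, pass-S 0
  after 2 — PE[0][1] acc=15, pass-E 3, pass-S 2
  after 2 — PE[1][0] acc=72, pass-E 9, pass-S 4
  after 2 — PE[1][1] acc=18, pass-E 6, pass-S 3
  after 3 — PE[0][1] acc=63, pass-E 6, pass-S 8
  after 3 — PE[1][0] acc=112, pass-E 5, pass-S 8
  after 3 — PE[1][1] acc=36, pass-E 9, pass-S 2
  after 4 — PE[0][1] acc=63, pass-E 0, pass-S 0
  after 4 — PE[1][0] acc=112, pass-E 0, pass-S 0
  after 4 — PE[1][1] acc=76, pass-E 5, pass-S 8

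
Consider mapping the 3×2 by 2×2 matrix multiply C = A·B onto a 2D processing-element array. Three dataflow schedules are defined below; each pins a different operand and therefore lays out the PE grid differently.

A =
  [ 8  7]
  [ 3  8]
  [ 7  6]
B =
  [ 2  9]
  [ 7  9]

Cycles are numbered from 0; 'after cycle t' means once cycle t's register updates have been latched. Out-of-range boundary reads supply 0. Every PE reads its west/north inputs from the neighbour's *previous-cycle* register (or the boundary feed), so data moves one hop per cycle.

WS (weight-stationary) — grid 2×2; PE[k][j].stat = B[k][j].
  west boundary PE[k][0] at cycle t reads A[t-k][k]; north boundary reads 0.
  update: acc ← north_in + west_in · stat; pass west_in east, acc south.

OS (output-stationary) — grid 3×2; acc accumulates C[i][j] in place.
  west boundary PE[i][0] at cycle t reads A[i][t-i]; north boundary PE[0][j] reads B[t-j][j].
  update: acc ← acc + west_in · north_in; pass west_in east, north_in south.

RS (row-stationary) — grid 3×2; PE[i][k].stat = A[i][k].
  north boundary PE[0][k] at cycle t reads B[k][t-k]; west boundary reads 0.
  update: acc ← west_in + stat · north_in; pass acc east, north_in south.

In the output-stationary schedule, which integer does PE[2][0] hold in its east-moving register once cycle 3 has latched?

OS on a 3×2 grid — tracing PE[2][0] and its feeders:
  [0] (1,0) acc=0 (h:0 v:0)
  [0] (2,0) acc=0 (h:0 v:0)
  [1] (1,0) acc=6 (h:3 v:2)
  [1] (2,0) acc=0 (h:0 v:0)
  [2] (1,0) acc=62 (h:8 v:7)
  [2] (2,0) acc=14 (h:7 v:2)
  [3] (1,0) acc=62 (h:0 v:0)
  [3] (2,0) acc=56 (h:6 v:7)

register = 6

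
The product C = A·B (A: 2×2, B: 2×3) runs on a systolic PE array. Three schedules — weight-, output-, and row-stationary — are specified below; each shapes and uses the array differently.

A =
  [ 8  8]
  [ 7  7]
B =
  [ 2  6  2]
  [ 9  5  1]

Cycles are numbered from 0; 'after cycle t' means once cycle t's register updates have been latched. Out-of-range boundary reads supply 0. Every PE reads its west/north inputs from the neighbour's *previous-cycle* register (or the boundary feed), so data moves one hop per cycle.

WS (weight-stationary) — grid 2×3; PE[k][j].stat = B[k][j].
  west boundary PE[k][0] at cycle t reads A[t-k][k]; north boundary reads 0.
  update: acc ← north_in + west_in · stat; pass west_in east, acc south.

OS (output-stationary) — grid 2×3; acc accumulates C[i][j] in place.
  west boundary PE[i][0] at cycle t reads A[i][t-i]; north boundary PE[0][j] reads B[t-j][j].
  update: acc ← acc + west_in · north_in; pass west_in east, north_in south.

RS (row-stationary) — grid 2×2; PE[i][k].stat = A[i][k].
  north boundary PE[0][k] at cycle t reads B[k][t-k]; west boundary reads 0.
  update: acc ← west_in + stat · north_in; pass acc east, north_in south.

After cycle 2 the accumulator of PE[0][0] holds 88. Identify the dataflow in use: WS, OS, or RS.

dataflow = OS

— WS: 2×3; PE[0][0] trace:
  step 0 · PE0,0: acc=16; fwd→8 fwd↓16
  step 1 · PE0,0: acc=14; fwd→7 fwd↓14
  step 2 · PE0,0: acc=0; fwd→0 fwd↓0
— OS: 2×3; PE[0][0] trace:
  step 0 · PE0,0: acc=16; fwd→8 fwd↓2
  step 1 · PE0,0: acc=88; fwd→8 fwd↓9
  step 2 · PE0,0: acc=88; fwd→0 fwd↓0
— RS: 2×2; PE[0][0] trace:
  step 0 · PE0,0: acc=16; fwd→16 fwd↓2
  step 1 · PE0,0: acc=48; fwd→48 fwd↓6
  step 2 · PE0,0: acc=16; fwd→16 fwd↓2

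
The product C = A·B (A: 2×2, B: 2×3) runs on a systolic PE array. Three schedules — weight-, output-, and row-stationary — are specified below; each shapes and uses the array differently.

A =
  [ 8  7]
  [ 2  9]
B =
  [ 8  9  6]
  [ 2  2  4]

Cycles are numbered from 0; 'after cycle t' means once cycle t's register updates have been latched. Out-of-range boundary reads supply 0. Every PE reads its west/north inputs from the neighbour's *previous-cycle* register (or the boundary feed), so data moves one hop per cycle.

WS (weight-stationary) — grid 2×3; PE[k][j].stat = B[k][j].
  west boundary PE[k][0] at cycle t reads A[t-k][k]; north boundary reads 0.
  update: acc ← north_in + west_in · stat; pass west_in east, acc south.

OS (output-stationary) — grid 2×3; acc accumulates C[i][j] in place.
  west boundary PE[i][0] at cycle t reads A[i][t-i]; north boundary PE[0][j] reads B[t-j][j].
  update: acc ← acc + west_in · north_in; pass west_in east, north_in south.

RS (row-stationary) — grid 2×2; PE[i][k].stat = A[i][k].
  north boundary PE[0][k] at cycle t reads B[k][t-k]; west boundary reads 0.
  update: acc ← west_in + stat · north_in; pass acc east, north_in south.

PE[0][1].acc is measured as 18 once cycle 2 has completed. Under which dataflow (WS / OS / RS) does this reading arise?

dataflow = WS

Under WS (2×3), PE[0][1]:
  cycle 0: PE[0][1] → acc 0, east 0, south 0
  cycle 1: PE[0][1] → acc 72, east 8, south 72
  cycle 2: PE[0][1] → acc 18, east 2, south 18
Under OS (2×3), PE[0][1]:
  cycle 0: PE[0][1] → acc 0, east 0, south 0
  cycle 1: PE[0][1] → acc 72, east 8, south 9
  cycle 2: PE[0][1] → acc 86, east 7, south 2
Under RS (2×2), PE[0][1]:
  cycle 0: PE[0][1] → acc 0, east 0, south 0
  cycle 1: PE[0][1] → acc 78, east 78, south 2
  cycle 2: PE[0][1] → acc 86, east 86, south 2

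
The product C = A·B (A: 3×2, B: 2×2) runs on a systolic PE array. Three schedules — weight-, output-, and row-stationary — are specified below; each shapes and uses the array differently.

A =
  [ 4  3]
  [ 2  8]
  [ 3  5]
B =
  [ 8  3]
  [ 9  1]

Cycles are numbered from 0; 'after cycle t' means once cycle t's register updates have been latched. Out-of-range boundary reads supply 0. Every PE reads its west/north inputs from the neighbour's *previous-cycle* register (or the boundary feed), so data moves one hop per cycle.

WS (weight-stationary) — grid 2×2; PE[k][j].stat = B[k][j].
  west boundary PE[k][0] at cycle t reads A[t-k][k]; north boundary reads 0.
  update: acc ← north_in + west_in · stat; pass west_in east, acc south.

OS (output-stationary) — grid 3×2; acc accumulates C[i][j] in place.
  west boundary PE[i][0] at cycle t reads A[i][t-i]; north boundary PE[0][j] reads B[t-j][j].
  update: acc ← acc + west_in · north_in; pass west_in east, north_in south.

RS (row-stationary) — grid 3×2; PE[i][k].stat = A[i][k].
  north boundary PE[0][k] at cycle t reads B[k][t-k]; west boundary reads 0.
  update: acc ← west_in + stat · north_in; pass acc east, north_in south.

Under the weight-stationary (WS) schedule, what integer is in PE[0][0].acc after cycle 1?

WS 2×2: PE[0][0] cycle-by-cycle (with neighbour feeds):
  t=0 PE[0][0]: acc=32 h=4 v=32
  t=1 PE[0][0]: acc=16 h=2 v=16

PE[0][0].acc = 16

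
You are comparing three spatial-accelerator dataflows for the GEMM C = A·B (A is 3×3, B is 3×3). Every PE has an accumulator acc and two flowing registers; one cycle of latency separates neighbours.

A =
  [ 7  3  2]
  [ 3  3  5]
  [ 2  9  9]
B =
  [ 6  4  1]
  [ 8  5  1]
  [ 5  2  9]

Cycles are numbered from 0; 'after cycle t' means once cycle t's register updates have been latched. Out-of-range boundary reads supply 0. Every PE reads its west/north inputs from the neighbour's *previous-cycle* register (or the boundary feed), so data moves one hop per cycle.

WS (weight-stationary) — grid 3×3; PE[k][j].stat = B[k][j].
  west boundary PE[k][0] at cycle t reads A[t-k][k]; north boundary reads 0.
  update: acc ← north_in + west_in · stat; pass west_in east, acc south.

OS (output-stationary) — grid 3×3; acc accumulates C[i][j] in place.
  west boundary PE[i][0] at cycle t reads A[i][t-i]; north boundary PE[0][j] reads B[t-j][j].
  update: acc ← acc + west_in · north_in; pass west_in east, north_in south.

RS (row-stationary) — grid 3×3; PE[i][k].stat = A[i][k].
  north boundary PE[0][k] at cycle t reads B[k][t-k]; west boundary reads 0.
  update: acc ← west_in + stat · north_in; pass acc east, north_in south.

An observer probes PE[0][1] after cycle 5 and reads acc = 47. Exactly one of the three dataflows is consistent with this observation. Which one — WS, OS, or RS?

Under WS (3×3), PE[0][1]:
  cycle 0: PE[0][1] → acc 0, east 0, south 0
  cycle 1: PE[0][1] → acc 28, east 7, south 28
  cycle 2: PE[0][1] → acc 12, east 3, south 12
  cycle 3: PE[0][1] → acc 8, east 2, south 8
  cycle 4: PE[0][1] → acc 0, east 0, south 0
  cycle 5: PE[0][1] → acc 0, east 0, south 0
Under OS (3×3), PE[0][1]:
  cycle 0: PE[0][1] → acc 0, east 0, south 0
  cycle 1: PE[0][1] → acc 28, east 7, south 4
  cycle 2: PE[0][1] → acc 43, east 3, south 5
  cycle 3: PE[0][1] → acc 47, east 2, south 2
  cycle 4: PE[0][1] → acc 47, east 0, south 0
  cycle 5: PE[0][1] → acc 47, east 0, south 0
Under RS (3×3), PE[0][1]:
  cycle 0: PE[0][1] → acc 0, east 0, south 0
  cycle 1: PE[0][1] → acc 66, east 66, south 8
  cycle 2: PE[0][1] → acc 43, east 43, south 5
  cycle 3: PE[0][1] → acc 10, east 10, south 1
  cycle 4: PE[0][1] → acc 0, east 0, south 0
  cycle 5: PE[0][1] → acc 0, east 0, south 0

dataflow = OS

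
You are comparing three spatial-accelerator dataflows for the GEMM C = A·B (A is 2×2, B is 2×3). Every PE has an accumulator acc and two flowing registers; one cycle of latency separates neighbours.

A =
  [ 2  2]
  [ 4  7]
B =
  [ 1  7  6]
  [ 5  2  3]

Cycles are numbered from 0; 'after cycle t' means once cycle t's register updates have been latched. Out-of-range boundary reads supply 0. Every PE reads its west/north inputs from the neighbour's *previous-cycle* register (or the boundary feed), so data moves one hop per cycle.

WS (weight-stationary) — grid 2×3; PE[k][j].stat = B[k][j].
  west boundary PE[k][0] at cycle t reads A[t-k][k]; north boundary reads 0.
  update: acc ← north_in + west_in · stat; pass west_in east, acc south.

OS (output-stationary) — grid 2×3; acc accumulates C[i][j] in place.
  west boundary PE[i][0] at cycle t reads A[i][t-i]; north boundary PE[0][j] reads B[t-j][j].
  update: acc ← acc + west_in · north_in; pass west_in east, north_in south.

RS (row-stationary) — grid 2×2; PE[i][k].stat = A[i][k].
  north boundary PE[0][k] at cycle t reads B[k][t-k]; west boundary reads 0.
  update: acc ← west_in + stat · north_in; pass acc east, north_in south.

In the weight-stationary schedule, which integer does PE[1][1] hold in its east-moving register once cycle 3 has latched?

WS on a 2×3 grid — tracing PE[1][1] and its feeders:
  [0] (0,1) acc=0 (h:0 v:0)
  [0] (1,0) acc=0 (h:0 v:0)
  [0] (1,1) acc=0 (h:0 v:0)
  [1] (0,1) acc=14 (h:2 v:14)
  [1] (1,0) acc=12 (h:2 v:12)
  [1] (1,1) acc=0 (h:0 v:0)
  [2] (0,1) acc=28 (h:4 v:28)
  [2] (1,0) acc=39 (h:7 v:39)
  [2] (1,1) acc=18 (h:2 v:18)
  [3] (0,1) acc=0 (h:0 v:0)
  [3] (1,0) acc=0 (h:0 v:0)
  [3] (1,1) acc=42 (h:7 v:42)

register = 7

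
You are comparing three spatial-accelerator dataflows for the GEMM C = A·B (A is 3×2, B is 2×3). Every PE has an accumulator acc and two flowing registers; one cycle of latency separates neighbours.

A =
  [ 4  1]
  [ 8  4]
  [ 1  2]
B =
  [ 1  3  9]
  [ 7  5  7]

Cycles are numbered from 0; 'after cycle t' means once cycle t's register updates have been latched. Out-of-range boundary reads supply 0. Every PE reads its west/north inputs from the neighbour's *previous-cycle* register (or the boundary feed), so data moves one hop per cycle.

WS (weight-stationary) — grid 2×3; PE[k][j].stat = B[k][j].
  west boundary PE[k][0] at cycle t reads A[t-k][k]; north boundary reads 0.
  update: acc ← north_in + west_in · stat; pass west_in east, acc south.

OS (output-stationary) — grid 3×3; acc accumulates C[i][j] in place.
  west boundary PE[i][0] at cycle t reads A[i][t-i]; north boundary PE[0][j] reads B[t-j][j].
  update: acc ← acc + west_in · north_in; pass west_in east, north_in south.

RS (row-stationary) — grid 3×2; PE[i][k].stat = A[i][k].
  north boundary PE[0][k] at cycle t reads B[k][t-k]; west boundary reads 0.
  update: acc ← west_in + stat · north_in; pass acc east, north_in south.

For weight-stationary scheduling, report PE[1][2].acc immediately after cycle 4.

PE[1][2].acc = 100

WS (2×3). Following PE[1][2] plus its west/north inputs:
  step 0 · PE0,2: acc=0; fwd→0 fwd↓0
  step 0 · PE1,1: acc=0; fwd→0 fwd↓0
  step 0 · PE1,2: acc=0; fwd→0 fwd↓0
  step 1 · PE0,2: acc=0; fwd→0 fwd↓0
  step 1 · PE1,1: acc=0; fwd→0 fwd↓0
  step 1 · PE1,2: acc=0; fwd→0 fwd↓0
  step 2 · PE0,2: acc=36; fwd→4 fwd↓36
  step 2 · PE1,1: acc=17; fwd→1 fwd↓17
  step 2 · PE1,2: acc=0; fwd→0 fwd↓0
  step 3 · PE0,2: acc=72; fwd→8 fwd↓72
  step 3 · PE1,1: acc=44; fwd→4 fwd↓44
  step 3 · PE1,2: acc=43; fwd→1 fwd↓43
  step 4 · PE0,2: acc=9; fwd→1 fwd↓9
  step 4 · PE1,1: acc=13; fwd→2 fwd↓13
  step 4 · PE1,2: acc=100; fwd→4 fwd↓100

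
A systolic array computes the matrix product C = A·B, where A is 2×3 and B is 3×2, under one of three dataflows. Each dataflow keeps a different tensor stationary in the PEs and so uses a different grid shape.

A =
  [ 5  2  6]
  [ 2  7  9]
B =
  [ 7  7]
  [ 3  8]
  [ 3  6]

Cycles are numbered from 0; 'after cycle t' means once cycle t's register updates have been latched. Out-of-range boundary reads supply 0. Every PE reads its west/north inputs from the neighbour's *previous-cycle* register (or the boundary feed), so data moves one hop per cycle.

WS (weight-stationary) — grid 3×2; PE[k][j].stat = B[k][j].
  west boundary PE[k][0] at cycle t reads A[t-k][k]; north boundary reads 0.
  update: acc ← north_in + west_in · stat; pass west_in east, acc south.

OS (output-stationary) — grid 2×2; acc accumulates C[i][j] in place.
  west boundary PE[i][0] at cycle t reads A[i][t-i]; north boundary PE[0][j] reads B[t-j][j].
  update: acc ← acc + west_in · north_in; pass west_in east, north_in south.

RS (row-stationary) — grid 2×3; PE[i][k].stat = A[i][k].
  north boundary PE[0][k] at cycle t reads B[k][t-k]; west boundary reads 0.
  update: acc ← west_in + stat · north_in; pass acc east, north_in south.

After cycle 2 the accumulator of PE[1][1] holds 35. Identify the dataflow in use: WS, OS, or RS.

dataflow = RS

WS (3×2 grid), PE[1][1]:
  t=0 PE[1][1]: acc=0 h=0 v=0
  t=1 PE[1][1]: acc=0 h=0 v=0
  t=2 PE[1][1]: acc=51 h=2 v=51
OS (2×2 grid), PE[1][1]:
  t=0 PE[1][1]: acc=0 h=0 v=0
  t=1 PE[1][1]: acc=0 h=0 v=0
  t=2 PE[1][1]: acc=14 h=2 v=7
RS (2×3 grid), PE[1][1]:
  t=0 PE[1][1]: acc=0 h=0 v=0
  t=1 PE[1][1]: acc=0 h=0 v=0
  t=2 PE[1][1]: acc=35 h=35 v=3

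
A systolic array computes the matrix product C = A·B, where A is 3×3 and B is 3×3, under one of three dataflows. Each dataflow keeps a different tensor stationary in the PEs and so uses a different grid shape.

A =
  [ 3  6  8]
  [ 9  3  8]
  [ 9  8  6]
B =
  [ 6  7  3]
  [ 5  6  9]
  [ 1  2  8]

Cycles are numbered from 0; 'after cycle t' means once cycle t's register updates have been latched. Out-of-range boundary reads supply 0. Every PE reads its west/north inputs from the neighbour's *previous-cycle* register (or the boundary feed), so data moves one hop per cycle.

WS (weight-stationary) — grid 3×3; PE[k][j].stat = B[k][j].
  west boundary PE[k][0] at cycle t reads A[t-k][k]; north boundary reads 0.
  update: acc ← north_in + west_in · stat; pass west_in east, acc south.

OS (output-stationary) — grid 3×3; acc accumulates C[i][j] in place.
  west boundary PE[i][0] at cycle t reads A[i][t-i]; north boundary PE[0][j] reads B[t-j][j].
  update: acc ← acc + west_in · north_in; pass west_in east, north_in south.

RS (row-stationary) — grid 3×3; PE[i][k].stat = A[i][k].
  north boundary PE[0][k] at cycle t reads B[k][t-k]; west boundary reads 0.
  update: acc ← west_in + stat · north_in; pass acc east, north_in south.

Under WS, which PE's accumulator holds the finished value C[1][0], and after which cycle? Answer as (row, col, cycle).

(row, col, cycle) = (2, 0, 3)

WS — PE[2][0] is where C[1][0] collects:
  after 0 — PE[2][0] acc=0, pass-E 0, pass-S 0
  after 1 — PE[2][0] acc=0, pass-E 0, pass-S 0
  after 2 — PE[2][0] acc=56, pass-E 8, pass-S 56
  after 3 — PE[2][0] acc=77, pass-E 8, pass-S 77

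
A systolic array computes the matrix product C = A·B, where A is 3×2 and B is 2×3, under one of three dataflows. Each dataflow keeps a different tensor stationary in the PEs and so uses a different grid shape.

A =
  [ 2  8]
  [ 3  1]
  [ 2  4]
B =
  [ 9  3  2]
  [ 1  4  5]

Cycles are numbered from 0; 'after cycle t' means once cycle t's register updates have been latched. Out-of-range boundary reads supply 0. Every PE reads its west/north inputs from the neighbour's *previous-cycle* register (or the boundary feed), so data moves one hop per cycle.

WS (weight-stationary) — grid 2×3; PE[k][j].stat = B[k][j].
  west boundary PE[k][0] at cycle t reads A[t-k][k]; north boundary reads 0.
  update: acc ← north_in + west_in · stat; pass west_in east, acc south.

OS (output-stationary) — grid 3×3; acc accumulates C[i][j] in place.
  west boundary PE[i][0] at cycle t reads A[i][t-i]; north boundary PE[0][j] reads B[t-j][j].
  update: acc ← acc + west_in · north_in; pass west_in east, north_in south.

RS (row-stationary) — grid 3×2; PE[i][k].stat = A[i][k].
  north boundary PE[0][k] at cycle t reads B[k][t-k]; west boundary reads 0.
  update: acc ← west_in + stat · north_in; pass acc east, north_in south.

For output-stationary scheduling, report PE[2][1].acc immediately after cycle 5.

PE[2][1].acc = 22

Tracing OS — 3×3 array, target PE[2][1]:
  step 0 · PE1,1: acc=0; fwd→0 fwd↓0
  step 0 · PE2,0: acc=0; fwd→0 fwd↓0
  step 0 · PE2,1: acc=0; fwd→0 fwd↓0
  step 1 · PE1,1: acc=0; fwd→0 fwd↓0
  step 1 · PE2,0: acc=0; fwd→0 fwd↓0
  step 1 · PE2,1: acc=0; fwd→0 fwd↓0
  step 2 · PE1,1: acc=9; fwd→3 fwd↓3
  step 2 · PE2,0: acc=18; fwd→2 fwd↓9
  step 2 · PE2,1: acc=0; fwd→0 fwd↓0
  step 3 · PE1,1: acc=13; fwd→1 fwd↓4
  step 3 · PE2,0: acc=22; fwd→4 fwd↓1
  step 3 · PE2,1: acc=6; fwd→2 fwd↓3
  step 4 · PE1,1: acc=13; fwd→0 fwd↓0
  step 4 · PE2,0: acc=22; fwd→0 fwd↓0
  step 4 · PE2,1: acc=22; fwd→4 fwd↓4
  step 5 · PE1,1: acc=13; fwd→0 fwd↓0
  step 5 · PE2,0: acc=22; fwd→0 fwd↓0
  step 5 · PE2,1: acc=22; fwd→0 fwd↓0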